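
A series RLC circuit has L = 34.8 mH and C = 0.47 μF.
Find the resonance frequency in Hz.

Step 1 — Resonance condition Im(Z)=0 gives ω₀ = 1/√(LC).
Step 2 — ω₀ = 1/√(0.0348·4.7e-07) = 7819 rad/s.
Step 3 — f₀ = ω₀/(2π) = 1244 Hz.

f₀ = 1244 Hz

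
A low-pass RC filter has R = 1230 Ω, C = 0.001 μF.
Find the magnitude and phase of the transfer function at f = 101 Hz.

Step 1 — Angular frequency: ω = 2π·101 = 634.6 rad/s.
Step 2 — Transfer function: H(jω) = 1/(1 + jωRC).
Step 3 — Denominator: 1 + jωRC = 1 + j·634.6·1230·1e-09 = 1 + j0.0007806.
Step 4 — H = 1 - j0.0007806.
Step 5 — Magnitude: |H| = 1 (-0.0 dB); phase: φ = -0.0°.

|H| = 1 (-0.0 dB), φ = -0.0°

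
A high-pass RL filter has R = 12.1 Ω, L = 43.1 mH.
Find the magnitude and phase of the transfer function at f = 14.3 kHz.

Step 1 — Angular frequency: ω = 2π·1.43e+04 = 8.985e+04 rad/s.
Step 2 — Transfer function: H(jω) = jωL/(R + jωL).
Step 3 — Numerator jωL = j·3873; denominator R + jωL = 12.1 + j3873.
Step 4 — H = 1 + j0.003125.
Step 5 — Magnitude: |H| = 1 (-0.0 dB); phase: φ = 0.2°.

|H| = 1 (-0.0 dB), φ = 0.2°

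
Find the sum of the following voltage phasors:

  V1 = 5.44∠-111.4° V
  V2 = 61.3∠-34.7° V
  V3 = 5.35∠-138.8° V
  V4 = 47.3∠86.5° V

Step 1 — Convert each phasor to rectangular form:
  V1 = 5.44·(cos(-111.4°) + j·sin(-111.4°)) = -1.985 - j5.065 V
  V2 = 61.3·(cos(-34.7°) + j·sin(-34.7°)) = 50.4 - j34.9 V
  V3 = 5.35·(cos(-138.8°) + j·sin(-138.8°)) = -4.025 - j3.524 V
  V4 = 47.3·(cos(86.5°) + j·sin(86.5°)) = 2.888 + j47.21 V
Step 2 — Sum components: V_total = 47.27 + j3.726 V.
Step 3 — Convert to polar: |V_total| = 47.42 V, ∠V_total = 4.5°.

V_total = 47.42∠4.5° V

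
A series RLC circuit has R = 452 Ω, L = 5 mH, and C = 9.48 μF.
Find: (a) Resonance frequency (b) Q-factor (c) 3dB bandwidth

Step 1 — Resonance condition Im(Z)=0 gives ω₀ = 1/√(LC).
Step 2 — ω₀ = 1/√(0.005·9.48e-06) = 4593 rad/s.
Step 3 — f₀ = ω₀/(2π) = 731 Hz.
Step 4 — Series Q: Q = ω₀L/R = 4593·0.005/452 = 0.05081.
Step 5 — 3dB bandwidth: Δω = ω₀/Q = 9.04e+04 rad/s; BW = Δω/(2π) = 1.439e+04 Hz.

(a) f₀ = 731 Hz  (b) Q = 0.05081  (c) BW = 1.439e+04 Hz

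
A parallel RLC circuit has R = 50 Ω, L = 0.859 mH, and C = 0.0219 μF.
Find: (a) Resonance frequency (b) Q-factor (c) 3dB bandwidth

Step 1 — Resonance: ω₀ = 1/√(LC) = 1/√(0.000859·2.19e-08) = 2.306e+05 rad/s.
Step 2 — f₀ = ω₀/(2π) = 3.669e+04 Hz.
Step 3 — Parallel Q: Q = R/(ω₀L) = 50/(2.306e+05·0.000859) = 0.2525.
Step 4 — Bandwidth: Δω = ω₀/Q = 9.132e+05 rad/s; BW = Δω/(2π) = 1.453e+05 Hz.

(a) f₀ = 3.669e+04 Hz  (b) Q = 0.2525  (c) BW = 1.453e+05 Hz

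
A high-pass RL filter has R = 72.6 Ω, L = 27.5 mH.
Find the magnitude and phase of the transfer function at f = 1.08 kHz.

Step 1 — Angular frequency: ω = 2π·1080 = 6786 rad/s.
Step 2 — Transfer function: H(jω) = jωL/(R + jωL).
Step 3 — Numerator jωL = j·186.6; denominator R + jωL = 72.6 + j186.6.
Step 4 — H = 0.8685 + j0.3379.
Step 5 — Magnitude: |H| = 0.932 (-0.6 dB); phase: φ = 21.3°.

|H| = 0.932 (-0.6 dB), φ = 21.3°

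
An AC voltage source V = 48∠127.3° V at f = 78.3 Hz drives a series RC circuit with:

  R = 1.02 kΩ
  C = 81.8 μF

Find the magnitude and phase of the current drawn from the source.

Step 1 — Angular frequency: ω = 2π·f = 2π·78.3 = 492 rad/s.
Step 2 — Component impedances:
  R: Z = R = 1020 Ω
  C: Z = 1/(jωC) = -j/(ω·C) = 0 - j24.85 Ω
Step 3 — Series combination: Z_total = R + C = 1020 - j24.85 Ω = 1020∠-1.4° Ω.
Step 4 — Source phasor: V = 48∠127.3° V = -29.09 + j38.18 V.
Step 5 — Ohm's law: I = V / Z_total = (-29.09 + j38.18) / (1020 - j24.85) = -0.02941 + j0.03672 A.
Step 6 — Convert to polar: |I| = 0.04704 A, ∠I = 128.7°.

I = 0.04704∠128.7° A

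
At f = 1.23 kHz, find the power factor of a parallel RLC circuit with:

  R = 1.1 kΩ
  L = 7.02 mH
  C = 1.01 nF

Step 1 — Angular frequency: ω = 2π·f = 2π·1230 = 7728 rad/s.
Step 2 — Component impedances:
  R: Z = R = 1100 Ω
  L: Z = jωL = j·7728·0.00702 = 0 + j54.25 Ω
  C: Z = 1/(jωC) = -j/(ω·C) = 0 - j1.281e+05 Ω
Step 3 — Parallel combination: 1/Z_total = 1/R + 1/L + 1/C; Z_total = 2.672 + j54.14 Ω = 54.21∠87.2° Ω.
Step 4 — Power factor: PF = cos(φ) = Re(Z)/|Z| = 2.6716/54.21 = 0.04928.
Step 5 — Type: Im(Z) = 54.14 ⇒ lagging (phase φ = 87.2°).

PF = 0.04928 (lagging, φ = 87.2°)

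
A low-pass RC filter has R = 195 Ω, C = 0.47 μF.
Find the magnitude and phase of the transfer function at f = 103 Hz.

Step 1 — Angular frequency: ω = 2π·103 = 647.2 rad/s.
Step 2 — Transfer function: H(jω) = 1/(1 + jωRC).
Step 3 — Denominator: 1 + jωRC = 1 + j·647.2·195·4.7e-07 = 1 + j0.05931.
Step 4 — H = 0.9965 - j0.05911.
Step 5 — Magnitude: |H| = 0.9982 (-0.0 dB); phase: φ = -3.4°.

|H| = 0.9982 (-0.0 dB), φ = -3.4°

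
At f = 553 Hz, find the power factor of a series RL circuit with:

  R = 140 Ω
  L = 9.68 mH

Step 1 — Angular frequency: ω = 2π·f = 2π·553 = 3475 rad/s.
Step 2 — Component impedances:
  R: Z = R = 140 Ω
  L: Z = jωL = j·3475·0.00968 = 0 + j33.63 Ω
Step 3 — Series combination: Z_total = R + L = 140 + j33.63 Ω = 144∠13.5° Ω.
Step 4 — Power factor: PF = cos(φ) = Re(Z)/|Z| = 140/143.984 = 0.9723.
Step 5 — Type: Im(Z) = 33.63 ⇒ lagging (phase φ = 13.5°).

PF = 0.9723 (lagging, φ = 13.5°)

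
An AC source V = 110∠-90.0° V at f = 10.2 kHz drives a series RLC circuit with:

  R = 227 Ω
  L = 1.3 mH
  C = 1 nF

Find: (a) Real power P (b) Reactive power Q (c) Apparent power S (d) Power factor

Step 1 — Angular frequency: ω = 2π·f = 2π·1.02e+04 = 6.409e+04 rad/s.
Step 2 — Component impedances:
  R: Z = R = 227 Ω
  L: Z = jωL = j·6.409e+04·0.0013 = 0 + j83.32 Ω
  C: Z = 1/(jωC) = -j/(ω·C) = 0 - j1.56e+04 Ω
Step 3 — Series combination: Z_total = R + L + C = 227 - j1.552e+04 Ω = 1.552e+04∠-89.2° Ω.
Step 4 — Source phasor: V = 110∠-90.0° V = 0 - j110 V.
Step 5 — Current: I = V / Z = 0.007086 - j0.0001036 A = 0.007087∠-0.8° A.
Step 6 — Complex power: S = V·I* = 0.0114 - j0.7795 VA.
Step 7 — Real power: P = Re(S) = 0.0114 W.
Step 8 — Reactive power: Q = Im(S) = -0.7795 VAR.
Step 9 — Apparent power: |S| = 0.7796 VA.
Step 10 — Power factor: PF = P/|S| = 0.01462 (leading).

(a) P = 0.0114 W  (b) Q = -0.7795 VAR  (c) S = 0.7796 VA  (d) PF = 0.01462 (leading)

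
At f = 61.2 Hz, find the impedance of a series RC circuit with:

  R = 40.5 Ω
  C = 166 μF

Step 1 — Angular frequency: ω = 2π·f = 2π·61.2 = 384.5 rad/s.
Step 2 — Component impedances:
  R: Z = R = 40.5 Ω
  C: Z = 1/(jωC) = -j/(ω·C) = 0 - j15.67 Ω
Step 3 — Series combination: Z_total = R + C = 40.5 - j15.67 Ω = 43.42∠-21.1° Ω.

Z = 40.5 - j15.67 Ω = 43.42∠-21.1° Ω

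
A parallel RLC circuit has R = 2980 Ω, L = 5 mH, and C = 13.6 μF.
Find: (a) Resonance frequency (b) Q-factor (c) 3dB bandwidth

Step 1 — Resonance: ω₀ = 1/√(LC) = 1/√(0.005·1.36e-05) = 3835 rad/s.
Step 2 — f₀ = ω₀/(2π) = 610.3 Hz.
Step 3 — Parallel Q: Q = R/(ω₀L) = 2980/(3835·0.005) = 155.4.
Step 4 — Bandwidth: Δω = ω₀/Q = 24.67 rad/s; BW = Δω/(2π) = 3.927 Hz.

(a) f₀ = 610.3 Hz  (b) Q = 155.4  (c) BW = 3.927 Hz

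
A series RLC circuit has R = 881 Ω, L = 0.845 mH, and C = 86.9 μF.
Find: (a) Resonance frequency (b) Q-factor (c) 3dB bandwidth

Step 1 — Resonance: ω₀ = 1/√(LC) = 1/√(0.000845·8.69e-05) = 3690 rad/s.
Step 2 — f₀ = ω₀/(2π) = 587.3 Hz.
Step 3 — Series Q: Q = ω₀L/R = 3690·0.000845/881 = 0.00354.
Step 4 — Bandwidth: Δω = ω₀/Q = 1.043e+06 rad/s; BW = Δω/(2π) = 1.659e+05 Hz.

(a) f₀ = 587.3 Hz  (b) Q = 0.00354  (c) BW = 1.659e+05 Hz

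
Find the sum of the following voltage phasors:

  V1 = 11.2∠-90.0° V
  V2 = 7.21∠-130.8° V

Step 1 — Convert each phasor to rectangular form:
  V1 = 11.2·(cos(-90.0°) + j·sin(-90.0°)) = 0 - j11.2 V
  V2 = 7.21·(cos(-130.8°) + j·sin(-130.8°)) = -4.711 - j5.458 V
Step 2 — Sum components: V_total = -4.711 - j16.66 V.
Step 3 — Convert to polar: |V_total| = 17.31 V, ∠V_total = -105.8°.

V_total = 17.31∠-105.8° V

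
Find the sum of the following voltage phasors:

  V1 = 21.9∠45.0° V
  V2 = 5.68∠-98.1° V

Step 1 — Convert each phasor to rectangular form:
  V1 = 21.9·(cos(45.0°) + j·sin(45.0°)) = 15.49 + j15.49 V
  V2 = 5.68·(cos(-98.1°) + j·sin(-98.1°)) = -0.8003 - j5.623 V
Step 2 — Sum components: V_total = 14.69 + j9.862 V.
Step 3 — Convert to polar: |V_total| = 17.69 V, ∠V_total = 33.9°.

V_total = 17.69∠33.9° V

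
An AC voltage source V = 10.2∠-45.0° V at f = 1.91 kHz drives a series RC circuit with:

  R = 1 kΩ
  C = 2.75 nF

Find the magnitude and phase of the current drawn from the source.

Step 1 — Angular frequency: ω = 2π·f = 2π·1910 = 1.2e+04 rad/s.
Step 2 — Component impedances:
  R: Z = R = 1000 Ω
  C: Z = 1/(jωC) = -j/(ω·C) = 0 - j3.03e+04 Ω
Step 3 — Series combination: Z_total = R + C = 1000 - j3.03e+04 Ω = 3.032e+04∠-88.1° Ω.
Step 4 — Source phasor: V = 10.2∠-45.0° V = 7.212 - j7.212 V.
Step 5 — Ohm's law: I = V / Z_total = (7.212 - j7.212) / (1000 - j3.03e+04) = 0.0002456 + j0.0002299 A.
Step 6 — Convert to polar: |I| = 0.0003364 A, ∠I = 43.1°.

I = 0.0003364∠43.1° A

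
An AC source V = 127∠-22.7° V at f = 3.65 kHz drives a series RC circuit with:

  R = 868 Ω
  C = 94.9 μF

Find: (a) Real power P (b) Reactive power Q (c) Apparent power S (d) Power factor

Step 1 — Angular frequency: ω = 2π·f = 2π·3650 = 2.293e+04 rad/s.
Step 2 — Component impedances:
  R: Z = R = 868 Ω
  C: Z = 1/(jωC) = -j/(ω·C) = 0 - j0.4595 Ω
Step 3 — Series combination: Z_total = R + C = 868 - j0.4595 Ω = 868∠-0.0° Ω.
Step 4 — Source phasor: V = 127∠-22.7° V = 117.2 - j49.01 V.
Step 5 — Current: I = V / Z = 0.135 - j0.05639 A = 0.1463∠-22.7° A.
Step 6 — Complex power: S = V·I* = 18.58 - j0.009836 VA.
Step 7 — Real power: P = Re(S) = 18.58 W.
Step 8 — Reactive power: Q = Im(S) = -0.009836 VAR.
Step 9 — Apparent power: |S| = 18.58 VA.
Step 10 — Power factor: PF = P/|S| = 1 (leading).

(a) P = 18.58 W  (b) Q = -0.009836 VAR  (c) S = 18.58 VA  (d) PF = 1 (leading)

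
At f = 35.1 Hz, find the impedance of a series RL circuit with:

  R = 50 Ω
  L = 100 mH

Step 1 — Angular frequency: ω = 2π·f = 2π·35.1 = 220.5 rad/s.
Step 2 — Component impedances:
  R: Z = R = 50 Ω
  L: Z = jωL = j·220.5·0.1 = 0 + j22.05 Ω
Step 3 — Series combination: Z_total = R + L = 50 + j22.05 Ω = 54.65∠23.8° Ω.

Z = 50 + j22.05 Ω = 54.65∠23.8° Ω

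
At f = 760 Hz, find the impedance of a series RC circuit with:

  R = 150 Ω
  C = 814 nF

Step 1 — Angular frequency: ω = 2π·f = 2π·760 = 4775 rad/s.
Step 2 — Component impedances:
  R: Z = R = 150 Ω
  C: Z = 1/(jωC) = -j/(ω·C) = 0 - j257.3 Ω
Step 3 — Series combination: Z_total = R + C = 150 - j257.3 Ω = 297.8∠-59.8° Ω.

Z = 150 - j257.3 Ω = 297.8∠-59.8° Ω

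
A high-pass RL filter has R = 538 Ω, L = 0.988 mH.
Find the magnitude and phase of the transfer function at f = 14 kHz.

Step 1 — Angular frequency: ω = 2π·1.4e+04 = 8.796e+04 rad/s.
Step 2 — Transfer function: H(jω) = jωL/(R + jωL).
Step 3 — Numerator jωL = j·86.91; denominator R + jωL = 538 + j86.91.
Step 4 — H = 0.02543 + j0.1574.
Step 5 — Magnitude: |H| = 0.1595 (-15.9 dB); phase: φ = 80.8°.

|H| = 0.1595 (-15.9 dB), φ = 80.8°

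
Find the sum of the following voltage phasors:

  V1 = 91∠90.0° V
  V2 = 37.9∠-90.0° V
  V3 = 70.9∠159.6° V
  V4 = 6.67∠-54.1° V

Step 1 — Convert each phasor to rectangular form:
  V1 = 91·(cos(90.0°) + j·sin(90.0°)) = 0 + j91 V
  V2 = 37.9·(cos(-90.0°) + j·sin(-90.0°)) = 0 - j37.9 V
  V3 = 70.9·(cos(159.6°) + j·sin(159.6°)) = -66.45 + j24.71 V
  V4 = 6.67·(cos(-54.1°) + j·sin(-54.1°)) = 3.911 - j5.403 V
Step 2 — Sum components: V_total = -62.54 + j72.41 V.
Step 3 — Convert to polar: |V_total| = 95.68 V, ∠V_total = 130.8°.

V_total = 95.68∠130.8° V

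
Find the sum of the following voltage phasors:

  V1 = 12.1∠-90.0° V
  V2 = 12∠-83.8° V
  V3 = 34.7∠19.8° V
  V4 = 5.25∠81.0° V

Step 1 — Convert each phasor to rectangular form:
  V1 = 12.1·(cos(-90.0°) + j·sin(-90.0°)) = 0 - j12.1 V
  V2 = 12·(cos(-83.8°) + j·sin(-83.8°)) = 1.296 - j11.93 V
  V3 = 34.7·(cos(19.8°) + j·sin(19.8°)) = 32.65 + j11.75 V
  V4 = 5.25·(cos(81.0°) + j·sin(81.0°)) = 0.8213 + j5.185 V
Step 2 — Sum components: V_total = 34.77 - j7.09 V.
Step 3 — Convert to polar: |V_total| = 35.48 V, ∠V_total = -11.5°.

V_total = 35.48∠-11.5° V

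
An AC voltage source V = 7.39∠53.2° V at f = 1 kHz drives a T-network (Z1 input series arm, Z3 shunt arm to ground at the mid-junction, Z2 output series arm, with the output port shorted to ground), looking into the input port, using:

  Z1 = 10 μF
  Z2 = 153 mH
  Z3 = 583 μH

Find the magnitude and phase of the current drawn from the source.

Step 1 — Angular frequency: ω = 2π·f = 2π·1000 = 6283 rad/s.
Step 2 — Component impedances:
  Z1: Z = 1/(jωC) = -j/(ω·C) = 0 - j15.92 Ω
  Z2: Z = jωL = j·6283·0.153 = 0 + j961.3 Ω
  Z3: Z = jωL = j·6283·0.000583 = 0 + j3.663 Ω
Step 3 — With the output port shorted to ground, the output series arm Z2 runs from the junction to ground; the shunt arm Z3 also runs from the junction to ground. They appear in parallel: Z3 || Z2 = 0 + j3.649 Ω.
Step 4 — Series with input arm Z1: Z_in = Z1 + (Z3 || Z2) = 0 - j12.27 Ω = 12.27∠-90.0° Ω.
Step 5 — Source phasor: V = 7.39∠53.2° V = 4.427 + j5.917 V.
Step 6 — Ohm's law: I = V / Z_total = (4.427 + j5.917) / (0 - j12.27) = -0.4824 + j0.3609 A.
Step 7 — Convert to polar: |I| = 0.6025 A, ∠I = 143.2°.

I = 0.6025∠143.2° A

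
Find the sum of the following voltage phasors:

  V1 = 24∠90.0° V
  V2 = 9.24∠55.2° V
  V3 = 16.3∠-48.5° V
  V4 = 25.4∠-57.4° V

Step 1 — Convert each phasor to rectangular form:
  V1 = 24·(cos(90.0°) + j·sin(90.0°)) = 0 + j24 V
  V2 = 9.24·(cos(55.2°) + j·sin(55.2°)) = 5.273 + j7.587 V
  V3 = 16.3·(cos(-48.5°) + j·sin(-48.5°)) = 10.8 - j12.21 V
  V4 = 25.4·(cos(-57.4°) + j·sin(-57.4°)) = 13.68 - j21.4 V
Step 2 — Sum components: V_total = 29.76 - j2.019 V.
Step 3 — Convert to polar: |V_total| = 29.83 V, ∠V_total = -3.9°.

V_total = 29.83∠-3.9° V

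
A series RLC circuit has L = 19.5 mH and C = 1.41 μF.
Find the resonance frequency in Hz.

Step 1 — Resonance condition Im(Z)=0 gives ω₀ = 1/√(LC).
Step 2 — ω₀ = 1/√(0.0195·1.41e-06) = 6031 rad/s.
Step 3 — f₀ = ω₀/(2π) = 959.8 Hz.

f₀ = 959.8 Hz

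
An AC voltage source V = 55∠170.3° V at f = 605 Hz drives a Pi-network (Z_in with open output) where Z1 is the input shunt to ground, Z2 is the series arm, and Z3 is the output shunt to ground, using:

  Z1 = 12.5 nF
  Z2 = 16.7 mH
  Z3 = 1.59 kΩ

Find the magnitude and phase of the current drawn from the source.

Step 1 — Angular frequency: ω = 2π·f = 2π·605 = 3801 rad/s.
Step 2 — Component impedances:
  Z1: Z = 1/(jωC) = -j/(ω·C) = 0 - j2.105e+04 Ω
  Z2: Z = jωL = j·3801·0.0167 = 0 + j63.48 Ω
  Z3: Z = R = 1590 Ω
Step 3 — With open output, the series arm Z2 and the output shunt Z3 appear in series to ground: Z2 + Z3 = 1590 + j63.48 Ω.
Step 4 — Parallel with input shunt Z1: Z_in = Z1 || (Z2 + Z3) = 1591 - j56.85 Ω = 1592∠-2.0° Ω.
Step 5 — Source phasor: V = 55∠170.3° V = -54.21 + j9.267 V.
Step 6 — Ohm's law: I = V / Z_total = (-54.21 + j9.267) / (1591 - j56.85) = -0.03425 + j0.004602 A.
Step 7 — Convert to polar: |I| = 0.03456 A, ∠I = 172.3°.

I = 0.03456∠172.3° A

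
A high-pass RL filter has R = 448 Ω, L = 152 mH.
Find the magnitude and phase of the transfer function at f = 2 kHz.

Step 1 — Angular frequency: ω = 2π·2000 = 1.257e+04 rad/s.
Step 2 — Transfer function: H(jω) = jωL/(R + jωL).
Step 3 — Numerator jωL = j·1910; denominator R + jωL = 448 + j1910.
Step 4 — H = 0.9479 + j0.2223.
Step 5 — Magnitude: |H| = 0.9736 (-0.2 dB); phase: φ = 13.2°.

|H| = 0.9736 (-0.2 dB), φ = 13.2°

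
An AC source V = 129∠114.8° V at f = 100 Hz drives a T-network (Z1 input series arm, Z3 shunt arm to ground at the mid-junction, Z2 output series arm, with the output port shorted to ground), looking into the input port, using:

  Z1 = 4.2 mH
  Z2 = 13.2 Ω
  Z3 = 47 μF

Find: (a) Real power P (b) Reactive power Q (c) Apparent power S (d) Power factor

Step 1 — Angular frequency: ω = 2π·f = 2π·100 = 628.3 rad/s.
Step 2 — Component impedances:
  Z1: Z = jωL = j·628.3·0.0042 = 0 + j2.639 Ω
  Z2: Z = R = 13.2 Ω
  Z3: Z = 1/(jωC) = -j/(ω·C) = 0 - j33.86 Ω
Step 3 — With the output port shorted to ground, the output series arm Z2 runs from the junction to ground; the shunt arm Z3 also runs from the junction to ground. They appear in parallel: Z3 || Z2 = 11.46 - j4.467 Ω.
Step 4 — Series with input arm Z1: Z_in = Z1 + (Z3 || Z2) = 11.46 - j1.828 Ω = 11.6∠-9.1° Ω.
Step 5 — Source phasor: V = 129∠114.8° V = -54.11 + j117.1 V.
Step 6 — Current: I = V / Z = -6.195 + j9.231 A = 11.12∠123.9° A.
Step 7 — Complex power: S = V·I* = 1416 - j225.9 VA.
Step 8 — Real power: P = Re(S) = 1416 W.
Step 9 — Reactive power: Q = Im(S) = -225.9 VAR.
Step 10 — Apparent power: |S| = 1434 VA.
Step 11 — Power factor: PF = P/|S| = 0.9875 (leading).

(a) P = 1416 W  (b) Q = -225.9 VAR  (c) S = 1434 VA  (d) PF = 0.9875 (leading)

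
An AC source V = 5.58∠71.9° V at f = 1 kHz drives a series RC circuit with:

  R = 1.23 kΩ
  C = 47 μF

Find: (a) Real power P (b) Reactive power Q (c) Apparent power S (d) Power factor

Step 1 — Angular frequency: ω = 2π·f = 2π·1000 = 6283 rad/s.
Step 2 — Component impedances:
  R: Z = R = 1230 Ω
  C: Z = 1/(jωC) = -j/(ω·C) = 0 - j3.386 Ω
Step 3 — Series combination: Z_total = R + C = 1230 - j3.386 Ω = 1230∠-0.2° Ω.
Step 4 — Source phasor: V = 5.58∠71.9° V = 1.734 + j5.304 V.
Step 5 — Current: I = V / Z = 0.001398 + j0.004316 A = 0.004537∠72.1° A.
Step 6 — Complex power: S = V·I* = 0.02531 - j6.969e-05 VA.
Step 7 — Real power: P = Re(S) = 0.02531 W.
Step 8 — Reactive power: Q = Im(S) = -6.969e-05 VAR.
Step 9 — Apparent power: |S| = 0.02531 VA.
Step 10 — Power factor: PF = P/|S| = 1 (leading).

(a) P = 0.02531 W  (b) Q = -6.969e-05 VAR  (c) S = 0.02531 VA  (d) PF = 1 (leading)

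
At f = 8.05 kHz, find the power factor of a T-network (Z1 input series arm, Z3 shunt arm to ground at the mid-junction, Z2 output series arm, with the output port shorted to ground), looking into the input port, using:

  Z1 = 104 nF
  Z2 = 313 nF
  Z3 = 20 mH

Step 1 — Angular frequency: ω = 2π·f = 2π·8050 = 5.058e+04 rad/s.
Step 2 — Component impedances:
  Z1: Z = 1/(jωC) = -j/(ω·C) = 0 - j190.1 Ω
  Z2: Z = 1/(jωC) = -j/(ω·C) = 0 - j63.17 Ω
  Z3: Z = jωL = j·5.058e+04·0.02 = 0 + j1012 Ω
Step 3 — With the output port shorted to ground, the output series arm Z2 runs from the junction to ground; the shunt arm Z3 also runs from the junction to ground. They appear in parallel: Z3 || Z2 = 0 - j67.37 Ω.
Step 4 — Series with input arm Z1: Z_in = Z1 + (Z3 || Z2) = 0 - j257.5 Ω = 257.5∠-90.0° Ω.
Step 5 — Power factor: PF = cos(φ) = Re(Z)/|Z| = 0/257.5 = 0.
Step 6 — Type: Im(Z) = -257.5 ⇒ leading (phase φ = -90.0°).

PF = 0 (leading, φ = -90.0°)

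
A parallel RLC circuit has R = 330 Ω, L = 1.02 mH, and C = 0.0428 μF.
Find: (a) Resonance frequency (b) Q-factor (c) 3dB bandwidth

Step 1 — Resonance: ω₀ = 1/√(LC) = 1/√(0.00102·4.28e-08) = 1.513e+05 rad/s.
Step 2 — f₀ = ω₀/(2π) = 2.409e+04 Hz.
Step 3 — Parallel Q: Q = R/(ω₀L) = 330/(1.513e+05·0.00102) = 2.138.
Step 4 — Bandwidth: Δω = ω₀/Q = 7.08e+04 rad/s; BW = Δω/(2π) = 1.127e+04 Hz.

(a) f₀ = 2.409e+04 Hz  (b) Q = 2.138  (c) BW = 1.127e+04 Hz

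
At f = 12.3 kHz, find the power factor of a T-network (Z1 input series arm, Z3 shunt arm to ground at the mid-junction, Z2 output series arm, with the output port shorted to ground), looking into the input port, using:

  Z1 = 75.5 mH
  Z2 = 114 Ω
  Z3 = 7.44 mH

Step 1 — Angular frequency: ω = 2π·f = 2π·1.23e+04 = 7.728e+04 rad/s.
Step 2 — Component impedances:
  Z1: Z = jωL = j·7.728e+04·0.0755 = 0 + j5835 Ω
  Z2: Z = R = 114 Ω
  Z3: Z = jωL = j·7.728e+04·0.00744 = 0 + j575 Ω
Step 3 — With the output port shorted to ground, the output series arm Z2 runs from the junction to ground; the shunt arm Z3 also runs from the junction to ground. They appear in parallel: Z3 || Z2 = 109.7 + j21.75 Ω.
Step 4 — Series with input arm Z1: Z_in = Z1 + (Z3 || Z2) = 109.7 + j5857 Ω = 5858∠88.9° Ω.
Step 5 — Power factor: PF = cos(φ) = Re(Z)/|Z| = 109.7/5858 = 0.01873.
Step 6 — Type: Im(Z) = 5857 ⇒ lagging (phase φ = 88.9°).

PF = 0.01873 (lagging, φ = 88.9°)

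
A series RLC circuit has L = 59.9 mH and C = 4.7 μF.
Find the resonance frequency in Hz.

Step 1 — Resonance condition Im(Z)=0 gives ω₀ = 1/√(LC).
Step 2 — ω₀ = 1/√(0.0599·4.7e-06) = 1885 rad/s.
Step 3 — f₀ = ω₀/(2π) = 300 Hz.

f₀ = 300 Hz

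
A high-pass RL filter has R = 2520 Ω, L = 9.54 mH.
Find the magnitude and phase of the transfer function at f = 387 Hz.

Step 1 — Angular frequency: ω = 2π·387 = 2432 rad/s.
Step 2 — Transfer function: H(jω) = jωL/(R + jωL).
Step 3 — Numerator jωL = j·23.2; denominator R + jωL = 2520 + j23.2.
Step 4 — H = 8.473e-05 + j0.009205.
Step 5 — Magnitude: |H| = 0.009205 (-40.7 dB); phase: φ = 89.5°.

|H| = 0.009205 (-40.7 dB), φ = 89.5°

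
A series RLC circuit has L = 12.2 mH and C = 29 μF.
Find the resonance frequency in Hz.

Step 1 — Resonance condition Im(Z)=0 gives ω₀ = 1/√(LC).
Step 2 — ω₀ = 1/√(0.0122·2.9e-05) = 1681 rad/s.
Step 3 — f₀ = ω₀/(2π) = 267.6 Hz.

f₀ = 267.6 Hz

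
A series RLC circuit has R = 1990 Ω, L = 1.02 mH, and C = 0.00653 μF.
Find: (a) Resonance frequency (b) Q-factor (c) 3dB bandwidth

Step 1 — Resonance condition Im(Z)=0 gives ω₀ = 1/√(LC).
Step 2 — ω₀ = 1/√(0.00102·6.53e-09) = 3.875e+05 rad/s.
Step 3 — f₀ = ω₀/(2π) = 6.167e+04 Hz.
Step 4 — Series Q: Q = ω₀L/R = 3.875e+05·0.00102/1990 = 0.1986.
Step 5 — 3dB bandwidth: Δω = ω₀/Q = 1.951e+06 rad/s; BW = Δω/(2π) = 3.105e+05 Hz.

(a) f₀ = 6.167e+04 Hz  (b) Q = 0.1986  (c) BW = 3.105e+05 Hz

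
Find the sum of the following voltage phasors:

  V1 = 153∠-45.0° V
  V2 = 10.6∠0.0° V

Step 1 — Convert each phasor to rectangular form:
  V1 = 153·(cos(-45.0°) + j·sin(-45.0°)) = 108.2 - j108.2 V
  V2 = 10.6·(cos(0.0°) + j·sin(0.0°)) = 10.6 V
Step 2 — Sum components: V_total = 118.8 - j108.2 V.
Step 3 — Convert to polar: |V_total| = 160.7 V, ∠V_total = -42.3°.

V_total = 160.7∠-42.3° V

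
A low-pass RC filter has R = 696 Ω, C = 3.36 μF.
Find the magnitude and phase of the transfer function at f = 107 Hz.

Step 1 — Angular frequency: ω = 2π·107 = 672.3 rad/s.
Step 2 — Transfer function: H(jω) = 1/(1 + jωRC).
Step 3 — Denominator: 1 + jωRC = 1 + j·672.3·696·3.36e-06 = 1 + j1.572.
Step 4 — H = 0.288 - j0.4528.
Step 5 — Magnitude: |H| = 0.5367 (-5.4 dB); phase: φ = -57.5°.

|H| = 0.5367 (-5.4 dB), φ = -57.5°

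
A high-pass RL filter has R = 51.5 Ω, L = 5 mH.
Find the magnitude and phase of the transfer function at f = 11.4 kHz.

Step 1 — Angular frequency: ω = 2π·1.14e+04 = 7.163e+04 rad/s.
Step 2 — Transfer function: H(jω) = jωL/(R + jωL).
Step 3 — Numerator jωL = j·358.1; denominator R + jωL = 51.5 + j358.1.
Step 4 — H = 0.9797 + j0.1409.
Step 5 — Magnitude: |H| = 0.9898 (-0.1 dB); phase: φ = 8.2°.

|H| = 0.9898 (-0.1 dB), φ = 8.2°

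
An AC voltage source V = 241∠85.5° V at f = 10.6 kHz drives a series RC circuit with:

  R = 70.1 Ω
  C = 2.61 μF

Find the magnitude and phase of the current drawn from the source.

Step 1 — Angular frequency: ω = 2π·f = 2π·1.06e+04 = 6.66e+04 rad/s.
Step 2 — Component impedances:
  R: Z = R = 70.1 Ω
  C: Z = 1/(jωC) = -j/(ω·C) = 0 - j5.753 Ω
Step 3 — Series combination: Z_total = R + C = 70.1 - j5.753 Ω = 70.34∠-4.7° Ω.
Step 4 — Source phasor: V = 241∠85.5° V = 18.91 + j240.3 V.
Step 5 — Ohm's law: I = V / Z_total = (18.91 + j240.3) / (70.1 - j5.753) = -0.01145 + j3.426 A.
Step 6 — Convert to polar: |I| = 3.426 A, ∠I = 90.2°.

I = 3.426∠90.2° A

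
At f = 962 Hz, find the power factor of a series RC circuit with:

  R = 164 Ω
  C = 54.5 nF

Step 1 — Angular frequency: ω = 2π·f = 2π·962 = 6044 rad/s.
Step 2 — Component impedances:
  R: Z = R = 164 Ω
  C: Z = 1/(jωC) = -j/(ω·C) = 0 - j3036 Ω
Step 3 — Series combination: Z_total = R + C = 164 - j3036 Ω = 3040∠-86.9° Ω.
Step 4 — Power factor: PF = cos(φ) = Re(Z)/|Z| = 164/3040 = 0.05395.
Step 5 — Type: Im(Z) = -3036 ⇒ leading (phase φ = -86.9°).

PF = 0.05395 (leading, φ = -86.9°)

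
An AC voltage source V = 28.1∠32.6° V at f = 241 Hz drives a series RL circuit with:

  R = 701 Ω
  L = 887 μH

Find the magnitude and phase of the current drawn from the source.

Step 1 — Angular frequency: ω = 2π·f = 2π·241 = 1514 rad/s.
Step 2 — Component impedances:
  R: Z = R = 701 Ω
  L: Z = jωL = j·1514·0.000887 = 0 + j1.343 Ω
Step 3 — Series combination: Z_total = R + L = 701 + j1.343 Ω = 701∠0.1° Ω.
Step 4 — Source phasor: V = 28.1∠32.6° V = 23.67 + j15.14 V.
Step 5 — Ohm's law: I = V / Z_total = (23.67 + j15.14) / (701 + j1.343) = 0.03381 + j0.02153 A.
Step 6 — Convert to polar: |I| = 0.04009 A, ∠I = 32.5°.

I = 0.04009∠32.5° A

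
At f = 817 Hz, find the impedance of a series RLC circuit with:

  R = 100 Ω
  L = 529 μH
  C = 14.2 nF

Step 1 — Angular frequency: ω = 2π·f = 2π·817 = 5133 rad/s.
Step 2 — Component impedances:
  R: Z = R = 100 Ω
  L: Z = jωL = j·5133·0.000529 = 0 + j2.716 Ω
  C: Z = 1/(jωC) = -j/(ω·C) = 0 - j1.372e+04 Ω
Step 3 — Series combination: Z_total = R + L + C = 100 - j1.372e+04 Ω = 1.372e+04∠-89.6° Ω.

Z = 100 - j1.372e+04 Ω = 1.372e+04∠-89.6° Ω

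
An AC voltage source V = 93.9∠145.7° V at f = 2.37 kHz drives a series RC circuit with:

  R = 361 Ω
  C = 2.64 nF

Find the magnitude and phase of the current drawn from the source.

Step 1 — Angular frequency: ω = 2π·f = 2π·2370 = 1.489e+04 rad/s.
Step 2 — Component impedances:
  R: Z = R = 361 Ω
  C: Z = 1/(jωC) = -j/(ω·C) = 0 - j2.544e+04 Ω
Step 3 — Series combination: Z_total = R + C = 361 - j2.544e+04 Ω = 2.544e+04∠-89.2° Ω.
Step 4 — Source phasor: V = 93.9∠145.7° V = -77.57 + j52.92 V.
Step 5 — Ohm's law: I = V / Z_total = (-77.57 + j52.92) / (361 - j2.544e+04) = -0.002123 - j0.003019 A.
Step 6 — Convert to polar: |I| = 0.003691 A, ∠I = -125.1°.

I = 0.003691∠-125.1° A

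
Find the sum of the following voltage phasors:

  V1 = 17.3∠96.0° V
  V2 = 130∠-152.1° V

Step 1 — Convert each phasor to rectangular form:
  V1 = 17.3·(cos(96.0°) + j·sin(96.0°)) = -1.808 + j17.21 V
  V2 = 130·(cos(-152.1°) + j·sin(-152.1°)) = -114.9 - j60.83 V
Step 2 — Sum components: V_total = -116.7 - j43.63 V.
Step 3 — Convert to polar: |V_total| = 124.6 V, ∠V_total = -159.5°.

V_total = 124.6∠-159.5° V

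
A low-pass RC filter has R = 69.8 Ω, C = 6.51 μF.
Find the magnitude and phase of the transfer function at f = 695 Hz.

Step 1 — Angular frequency: ω = 2π·695 = 4367 rad/s.
Step 2 — Transfer function: H(jω) = 1/(1 + jωRC).
Step 3 — Denominator: 1 + jωRC = 1 + j·4367·69.8·6.51e-06 = 1 + j1.984.
Step 4 — H = 0.2025 - j0.4019.
Step 5 — Magnitude: |H| = 0.45 (-6.9 dB); phase: φ = -63.3°.

|H| = 0.45 (-6.9 dB), φ = -63.3°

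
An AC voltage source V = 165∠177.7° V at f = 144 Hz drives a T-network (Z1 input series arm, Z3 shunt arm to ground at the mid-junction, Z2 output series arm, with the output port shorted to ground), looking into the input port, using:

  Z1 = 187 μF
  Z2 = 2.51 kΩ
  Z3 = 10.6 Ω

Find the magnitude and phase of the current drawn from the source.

Step 1 — Angular frequency: ω = 2π·f = 2π·144 = 904.8 rad/s.
Step 2 — Component impedances:
  Z1: Z = 1/(jωC) = -j/(ω·C) = 0 - j5.91 Ω
  Z2: Z = R = 2510 Ω
  Z3: Z = R = 10.6 Ω
Step 3 — With the output port shorted to ground, the output series arm Z2 runs from the junction to ground; the shunt arm Z3 also runs from the junction to ground. They appear in parallel: Z3 || Z2 = 10.56 Ω.
Step 4 — Series with input arm Z1: Z_in = Z1 + (Z3 || Z2) = 10.56 - j5.91 Ω = 12.1∠-29.2° Ω.
Step 5 — Source phasor: V = 165∠177.7° V = -164.9 + j6.622 V.
Step 6 — Ohm's law: I = V / Z_total = (-164.9 + j6.622) / (10.56 - j5.91) = -12.16 - j6.181 A.
Step 7 — Convert to polar: |I| = 13.64 A, ∠I = -153.1°.

I = 13.64∠-153.1° A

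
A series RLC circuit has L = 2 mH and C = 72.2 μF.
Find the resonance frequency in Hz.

Step 1 — Resonance condition Im(Z)=0 gives ω₀ = 1/√(LC).
Step 2 — ω₀ = 1/√(0.002·7.22e-05) = 2632 rad/s.
Step 3 — f₀ = ω₀/(2π) = 418.8 Hz.

f₀ = 418.8 Hz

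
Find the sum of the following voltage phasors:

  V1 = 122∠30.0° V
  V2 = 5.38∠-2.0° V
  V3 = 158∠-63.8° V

Step 1 — Convert each phasor to rectangular form:
  V1 = 122·(cos(30.0°) + j·sin(30.0°)) = 105.7 + j61 V
  V2 = 5.38·(cos(-2.0°) + j·sin(-2.0°)) = 5.377 - j0.1878 V
  V3 = 158·(cos(-63.8°) + j·sin(-63.8°)) = 69.76 - j141.8 V
Step 2 — Sum components: V_total = 180.8 - j80.95 V.
Step 3 — Convert to polar: |V_total| = 198.1 V, ∠V_total = -24.1°.

V_total = 198.1∠-24.1° V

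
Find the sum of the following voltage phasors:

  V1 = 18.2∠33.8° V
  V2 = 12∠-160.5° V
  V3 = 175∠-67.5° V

Step 1 — Convert each phasor to rectangular form:
  V1 = 18.2·(cos(33.8°) + j·sin(33.8°)) = 15.12 + j10.12 V
  V2 = 12·(cos(-160.5°) + j·sin(-160.5°)) = -11.31 - j4.006 V
  V3 = 175·(cos(-67.5°) + j·sin(-67.5°)) = 66.97 - j161.7 V
Step 2 — Sum components: V_total = 70.78 - j155.6 V.
Step 3 — Convert to polar: |V_total| = 170.9 V, ∠V_total = -65.5°.

V_total = 170.9∠-65.5° V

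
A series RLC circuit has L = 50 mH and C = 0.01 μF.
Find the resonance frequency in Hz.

Step 1 — Resonance condition Im(Z)=0 gives ω₀ = 1/√(LC).
Step 2 — ω₀ = 1/√(0.05·1e-08) = 4.472e+04 rad/s.
Step 3 — f₀ = ω₀/(2π) = 7118 Hz.

f₀ = 7118 Hz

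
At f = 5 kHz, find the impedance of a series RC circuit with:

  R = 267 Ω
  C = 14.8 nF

Step 1 — Angular frequency: ω = 2π·f = 2π·5000 = 3.142e+04 rad/s.
Step 2 — Component impedances:
  R: Z = R = 267 Ω
  C: Z = 1/(jωC) = -j/(ω·C) = 0 - j2151 Ω
Step 3 — Series combination: Z_total = R + C = 267 - j2151 Ω = 2167∠-82.9° Ω.

Z = 267 - j2151 Ω = 2167∠-82.9° Ω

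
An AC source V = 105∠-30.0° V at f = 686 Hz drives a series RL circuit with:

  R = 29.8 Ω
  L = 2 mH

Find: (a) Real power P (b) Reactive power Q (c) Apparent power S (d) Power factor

Step 1 — Angular frequency: ω = 2π·f = 2π·686 = 4310 rad/s.
Step 2 — Component impedances:
  R: Z = R = 29.8 Ω
  L: Z = jωL = j·4310·0.002 = 0 + j8.621 Ω
Step 3 — Series combination: Z_total = R + L = 29.8 + j8.621 Ω = 31.02∠16.1° Ω.
Step 4 — Source phasor: V = 105∠-30.0° V = 90.93 - j52.5 V.
Step 5 — Current: I = V / Z = 2.346 - j2.44 A = 3.385∠-46.1° A.
Step 6 — Complex power: S = V·I* = 341.4 + j98.76 VA.
Step 7 — Real power: P = Re(S) = 341.4 W.
Step 8 — Reactive power: Q = Im(S) = 98.76 VAR.
Step 9 — Apparent power: |S| = 355.4 VA.
Step 10 — Power factor: PF = P/|S| = 0.9606 (lagging).

(a) P = 341.4 W  (b) Q = 98.76 VAR  (c) S = 355.4 VA  (d) PF = 0.9606 (lagging)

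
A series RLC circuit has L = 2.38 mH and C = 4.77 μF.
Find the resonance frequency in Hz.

Step 1 — Resonance condition Im(Z)=0 gives ω₀ = 1/√(LC).
Step 2 — ω₀ = 1/√(0.00238·4.77e-06) = 9385 rad/s.
Step 3 — f₀ = ω₀/(2π) = 1494 Hz.

f₀ = 1494 Hz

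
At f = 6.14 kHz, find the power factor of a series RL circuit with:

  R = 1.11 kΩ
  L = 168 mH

Step 1 — Angular frequency: ω = 2π·f = 2π·6140 = 3.858e+04 rad/s.
Step 2 — Component impedances:
  R: Z = R = 1110 Ω
  L: Z = jωL = j·3.858e+04·0.168 = 0 + j6481 Ω
Step 3 — Series combination: Z_total = R + L = 1110 + j6481 Ω = 6576∠80.3° Ω.
Step 4 — Power factor: PF = cos(φ) = Re(Z)/|Z| = 1110/6576 = 0.1688.
Step 5 — Type: Im(Z) = 6481 ⇒ lagging (phase φ = 80.3°).

PF = 0.1688 (lagging, φ = 80.3°)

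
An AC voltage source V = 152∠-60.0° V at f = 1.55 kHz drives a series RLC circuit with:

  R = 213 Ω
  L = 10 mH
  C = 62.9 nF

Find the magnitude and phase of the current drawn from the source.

Step 1 — Angular frequency: ω = 2π·f = 2π·1550 = 9739 rad/s.
Step 2 — Component impedances:
  R: Z = R = 213 Ω
  L: Z = jωL = j·9739·0.01 = 0 + j97.39 Ω
  C: Z = 1/(jωC) = -j/(ω·C) = 0 - j1632 Ω
Step 3 — Series combination: Z_total = R + L + C = 213 - j1535 Ω = 1550∠-82.1° Ω.
Step 4 — Source phasor: V = 152∠-60.0° V = 76 - j131.6 V.
Step 5 — Ohm's law: I = V / Z_total = (76 - j131.6) / (213 - j1535) = 0.09087 + j0.0369 A.
Step 6 — Convert to polar: |I| = 0.09808 A, ∠I = 22.1°.

I = 0.09808∠22.1° A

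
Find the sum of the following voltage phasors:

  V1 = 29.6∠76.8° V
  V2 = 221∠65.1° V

Step 1 — Convert each phasor to rectangular form:
  V1 = 29.6·(cos(76.8°) + j·sin(76.8°)) = 6.759 + j28.82 V
  V2 = 221·(cos(65.1°) + j·sin(65.1°)) = 93.05 + j200.5 V
Step 2 — Sum components: V_total = 99.81 + j229.3 V.
Step 3 — Convert to polar: |V_total| = 250.1 V, ∠V_total = 66.5°.

V_total = 250.1∠66.5° V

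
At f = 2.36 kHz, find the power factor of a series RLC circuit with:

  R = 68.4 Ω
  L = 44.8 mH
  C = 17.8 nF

Step 1 — Angular frequency: ω = 2π·f = 2π·2360 = 1.483e+04 rad/s.
Step 2 — Component impedances:
  R: Z = R = 68.4 Ω
  L: Z = jωL = j·1.483e+04·0.0448 = 0 + j664.3 Ω
  C: Z = 1/(jωC) = -j/(ω·C) = 0 - j3789 Ω
Step 3 — Series combination: Z_total = R + L + C = 68.4 - j3124 Ω = 3125∠-88.7° Ω.
Step 4 — Power factor: PF = cos(φ) = Re(Z)/|Z| = 68.4/3125 = 0.02189.
Step 5 — Type: Im(Z) = -3124 ⇒ leading (phase φ = -88.7°).

PF = 0.02189 (leading, φ = -88.7°)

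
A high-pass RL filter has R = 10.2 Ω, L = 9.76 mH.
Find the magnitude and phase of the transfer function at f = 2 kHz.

Step 1 — Angular frequency: ω = 2π·2000 = 1.257e+04 rad/s.
Step 2 — Transfer function: H(jω) = jωL/(R + jωL).
Step 3 — Numerator jωL = j·122.6; denominator R + jωL = 10.2 + j122.6.
Step 4 — H = 0.9931 + j0.08259.
Step 5 — Magnitude: |H| = 0.9966 (-0.0 dB); phase: φ = 4.8°.

|H| = 0.9966 (-0.0 dB), φ = 4.8°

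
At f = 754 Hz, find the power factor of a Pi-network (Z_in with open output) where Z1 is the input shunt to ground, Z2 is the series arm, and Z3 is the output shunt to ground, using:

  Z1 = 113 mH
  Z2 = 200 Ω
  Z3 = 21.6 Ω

Step 1 — Angular frequency: ω = 2π·f = 2π·754 = 4738 rad/s.
Step 2 — Component impedances:
  Z1: Z = jωL = j·4738·0.113 = 0 + j535.3 Ω
  Z2: Z = R = 200 Ω
  Z3: Z = R = 21.6 Ω
Step 3 — With open output, the series arm Z2 and the output shunt Z3 appear in series to ground: Z2 + Z3 = 221.6 Ω.
Step 4 — Parallel with input shunt Z1: Z_in = Z1 || (Z2 + Z3) = 189.2 + j78.31 Ω = 204.8∠22.5° Ω.
Step 5 — Power factor: PF = cos(φ) = Re(Z)/|Z| = 189.18/204.75 = 0.924.
Step 6 — Type: Im(Z) = 78.31 ⇒ lagging (phase φ = 22.5°).

PF = 0.924 (lagging, φ = 22.5°)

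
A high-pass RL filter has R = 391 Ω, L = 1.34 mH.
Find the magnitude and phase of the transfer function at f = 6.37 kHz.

Step 1 — Angular frequency: ω = 2π·6370 = 4.002e+04 rad/s.
Step 2 — Transfer function: H(jω) = jωL/(R + jωL).
Step 3 — Numerator jωL = j·53.63; denominator R + jωL = 391 + j53.63.
Step 4 — H = 0.01847 + j0.1346.
Step 5 — Magnitude: |H| = 0.1359 (-17.3 dB); phase: φ = 82.2°.

|H| = 0.1359 (-17.3 dB), φ = 82.2°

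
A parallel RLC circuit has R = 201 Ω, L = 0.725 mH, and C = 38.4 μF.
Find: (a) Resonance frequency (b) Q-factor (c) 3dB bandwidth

Step 1 — Resonance: ω₀ = 1/√(LC) = 1/√(0.000725·3.84e-05) = 5993 rad/s.
Step 2 — f₀ = ω₀/(2π) = 953.9 Hz.
Step 3 — Parallel Q: Q = R/(ω₀L) = 201/(5993·0.000725) = 46.26.
Step 4 — Bandwidth: Δω = ω₀/Q = 129.6 rad/s; BW = Δω/(2π) = 20.62 Hz.

(a) f₀ = 953.9 Hz  (b) Q = 46.26  (c) BW = 20.62 Hz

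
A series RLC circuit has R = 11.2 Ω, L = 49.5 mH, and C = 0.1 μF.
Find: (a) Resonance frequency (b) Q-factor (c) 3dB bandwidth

Step 1 — Resonance condition Im(Z)=0 gives ω₀ = 1/√(LC).
Step 2 — ω₀ = 1/√(0.0495·1e-07) = 1.421e+04 rad/s.
Step 3 — f₀ = ω₀/(2π) = 2262 Hz.
Step 4 — Series Q: Q = ω₀L/R = 1.421e+04·0.0495/11.2 = 62.82.
Step 5 — 3dB bandwidth: Δω = ω₀/Q = 226.3 rad/s; BW = Δω/(2π) = 36.01 Hz.

(a) f₀ = 2262 Hz  (b) Q = 62.82  (c) BW = 36.01 Hz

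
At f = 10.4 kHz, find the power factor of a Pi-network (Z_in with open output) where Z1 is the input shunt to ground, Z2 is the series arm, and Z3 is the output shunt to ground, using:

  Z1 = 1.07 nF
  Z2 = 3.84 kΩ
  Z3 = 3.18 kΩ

Step 1 — Angular frequency: ω = 2π·f = 2π·1.04e+04 = 6.535e+04 rad/s.
Step 2 — Component impedances:
  Z1: Z = 1/(jωC) = -j/(ω·C) = 0 - j1.43e+04 Ω
  Z2: Z = R = 3840 Ω
  Z3: Z = R = 3180 Ω
Step 3 — With open output, the series arm Z2 and the output shunt Z3 appear in series to ground: Z2 + Z3 = 7020 Ω.
Step 4 — Parallel with input shunt Z1: Z_in = Z1 || (Z2 + Z3) = 5657 - j2777 Ω = 6302∠-26.1° Ω.
Step 5 — Power factor: PF = cos(φ) = Re(Z)/|Z| = 5657/6302 = 0.8977.
Step 6 — Type: Im(Z) = -2777 ⇒ leading (phase φ = -26.1°).

PF = 0.8977 (leading, φ = -26.1°)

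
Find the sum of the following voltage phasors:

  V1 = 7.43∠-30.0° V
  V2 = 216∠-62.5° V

Step 1 — Convert each phasor to rectangular form:
  V1 = 7.43·(cos(-30.0°) + j·sin(-30.0°)) = 6.435 - j3.715 V
  V2 = 216·(cos(-62.5°) + j·sin(-62.5°)) = 99.74 - j191.6 V
Step 2 — Sum components: V_total = 106.2 - j195.3 V.
Step 3 — Convert to polar: |V_total| = 222.3 V, ∠V_total = -61.5°.

V_total = 222.3∠-61.5° V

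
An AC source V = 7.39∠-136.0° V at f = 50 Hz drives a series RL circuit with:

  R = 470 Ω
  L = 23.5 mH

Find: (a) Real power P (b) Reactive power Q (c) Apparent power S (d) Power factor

Step 1 — Angular frequency: ω = 2π·f = 2π·50 = 314.2 rad/s.
Step 2 — Component impedances:
  R: Z = R = 470 Ω
  L: Z = jωL = j·314.2·0.0235 = 0 + j7.383 Ω
Step 3 — Series combination: Z_total = R + L = 470 + j7.383 Ω = 470.1∠0.9° Ω.
Step 4 — Source phasor: V = 7.39∠-136.0° V = -5.316 - j5.134 V.
Step 5 — Current: I = V / Z = -0.01148 - j0.01074 A = 0.01572∠-136.9° A.
Step 6 — Complex power: S = V·I* = 0.1162 + j0.001825 VA.
Step 7 — Real power: P = Re(S) = 0.1162 W.
Step 8 — Reactive power: Q = Im(S) = 0.001825 VAR.
Step 9 — Apparent power: |S| = 0.1162 VA.
Step 10 — Power factor: PF = P/|S| = 0.9999 (lagging).

(a) P = 0.1162 W  (b) Q = 0.001825 VAR  (c) S = 0.1162 VA  (d) PF = 0.9999 (lagging)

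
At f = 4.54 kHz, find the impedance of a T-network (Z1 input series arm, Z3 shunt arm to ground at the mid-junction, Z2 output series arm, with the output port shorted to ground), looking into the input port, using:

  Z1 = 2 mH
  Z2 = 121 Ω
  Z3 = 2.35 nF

Step 1 — Angular frequency: ω = 2π·f = 2π·4540 = 2.853e+04 rad/s.
Step 2 — Component impedances:
  Z1: Z = jωL = j·2.853e+04·0.002 = 0 + j57.05 Ω
  Z2: Z = R = 121 Ω
  Z3: Z = 1/(jωC) = -j/(ω·C) = 0 - j1.492e+04 Ω
Step 3 — With the output port shorted to ground, the output series arm Z2 runs from the junction to ground; the shunt arm Z3 also runs from the junction to ground. They appear in parallel: Z3 || Z2 = 121 - j0.9814 Ω.
Step 4 — Series with input arm Z1: Z_in = Z1 + (Z3 || Z2) = 121 + j56.07 Ω = 133.4∠24.9° Ω.

Z = 121 + j56.07 Ω = 133.4∠24.9° Ω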